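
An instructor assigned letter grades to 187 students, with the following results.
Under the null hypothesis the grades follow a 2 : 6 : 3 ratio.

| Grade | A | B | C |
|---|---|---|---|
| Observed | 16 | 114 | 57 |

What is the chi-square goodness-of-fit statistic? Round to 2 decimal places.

11.65

Ratio total = 11. Expected counts: 187×2/11 = 34, 187×6/11 = 102, 187×3/11 = 51.
cat         O        E   (O−E)²/E
A          16       34      9.529
B         114      102      1.412
C          57       51      0.706
Sum = 11.65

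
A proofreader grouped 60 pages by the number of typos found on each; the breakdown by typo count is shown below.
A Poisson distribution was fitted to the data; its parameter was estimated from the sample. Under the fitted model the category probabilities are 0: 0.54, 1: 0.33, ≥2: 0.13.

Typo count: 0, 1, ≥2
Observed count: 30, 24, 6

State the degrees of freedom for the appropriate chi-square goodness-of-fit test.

There are k = 3 categories and 1 parameter estimated from the data, so df = 3 − 1 − 1 = 1.

1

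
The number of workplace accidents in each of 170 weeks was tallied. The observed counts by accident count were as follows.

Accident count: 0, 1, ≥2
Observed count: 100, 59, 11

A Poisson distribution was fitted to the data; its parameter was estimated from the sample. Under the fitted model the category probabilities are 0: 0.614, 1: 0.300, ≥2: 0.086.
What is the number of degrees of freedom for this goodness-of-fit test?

There are k = 3 categories and 1 parameter estimated from the data, so df = 3 − 1 − 1 = 1.

1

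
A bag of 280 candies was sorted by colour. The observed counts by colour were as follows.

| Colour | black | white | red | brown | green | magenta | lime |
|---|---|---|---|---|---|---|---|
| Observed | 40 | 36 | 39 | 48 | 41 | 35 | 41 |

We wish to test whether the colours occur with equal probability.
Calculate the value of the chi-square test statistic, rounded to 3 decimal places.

Under H₀ each category has probability 1/7, so each expected count is 280/7 = 40.
χ² = (40−40)²/40 + (36−40)²/40 + (39−40)²/40 + (48−40)²/40 + (41−40)²/40 + (35−40)²/40 + (41−40)²/40
   = 0.0000 + 0.4000 + 0.0250 + 1.6000 + 0.0250 + 0.6250 + 0.0250
Sum = 2.700

2.700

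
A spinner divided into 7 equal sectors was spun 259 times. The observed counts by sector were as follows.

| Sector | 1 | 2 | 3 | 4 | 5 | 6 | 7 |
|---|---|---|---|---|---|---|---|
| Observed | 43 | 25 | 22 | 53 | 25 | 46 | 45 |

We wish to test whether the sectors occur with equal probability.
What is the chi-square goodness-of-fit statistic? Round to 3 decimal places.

25.676

Under H₀ each category has probability 1/7, so each expected count is 259/7 = 37.
cat         O        E   (O−E)²/E
1          43       37     0.9730
2          25       37     3.8919
3          22       37     6.0811
4          53       37     6.9189
5          25       37     3.8919
6          46       37     2.1892
7          45       37     1.7297
Sum = 25.676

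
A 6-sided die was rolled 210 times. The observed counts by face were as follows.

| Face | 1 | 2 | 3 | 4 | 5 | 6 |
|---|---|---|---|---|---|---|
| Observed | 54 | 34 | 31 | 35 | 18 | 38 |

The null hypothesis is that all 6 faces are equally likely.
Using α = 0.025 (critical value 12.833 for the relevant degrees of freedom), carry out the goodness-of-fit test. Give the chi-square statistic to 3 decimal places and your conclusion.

Under H₀ each category has probability 1/6, so each expected count is 210/6 = 35.
χ² = (54−35)²/35 + (34−35)²/35 + (31−35)²/35 + (35−35)²/35 + (18−35)²/35 + (38−35)²/35
   = 10.3143 + 0.0286 + 0.4571 + 0.0000 + 8.2571 + 0.2571
Sum = 19.314
df = 5. Since 19.314 > 12.833, we reject H₀.

19.314; reject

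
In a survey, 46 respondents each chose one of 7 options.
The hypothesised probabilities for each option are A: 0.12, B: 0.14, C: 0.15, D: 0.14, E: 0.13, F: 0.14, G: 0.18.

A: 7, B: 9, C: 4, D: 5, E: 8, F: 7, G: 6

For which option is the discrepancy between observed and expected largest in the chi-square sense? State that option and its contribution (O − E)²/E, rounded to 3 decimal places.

Expected counts E_i = n·p_i: 46×0.12 = 5.52, 46×0.14 = 6.44, 46×0.15 = 6.9, 46×0.14 = 6.44, 46×0.13 = 5.98, 46×0.14 = 6.44, 46×0.18 = 8.28.
A: (7 − 5.52)²/5.52 = 2.1904/5.52 = 0.3968
B: (9 − 6.44)²/6.44 = 6.5536/6.44 = 1.0176
C: (4 − 6.9)²/6.9 = 8.41/6.9 = 1.2188
D: (5 − 6.44)²/6.44 = 2.0736/6.44 = 0.3220
E: (8 − 5.98)²/5.98 = 4.0804/5.98 = 0.6823
F: (7 − 6.44)²/6.44 = 0.3136/6.44 = 0.0487
G: (6 − 8.28)²/8.28 = 5.1984/8.28 = 0.6278
The largest term is for C: 1.219.

C, 1.219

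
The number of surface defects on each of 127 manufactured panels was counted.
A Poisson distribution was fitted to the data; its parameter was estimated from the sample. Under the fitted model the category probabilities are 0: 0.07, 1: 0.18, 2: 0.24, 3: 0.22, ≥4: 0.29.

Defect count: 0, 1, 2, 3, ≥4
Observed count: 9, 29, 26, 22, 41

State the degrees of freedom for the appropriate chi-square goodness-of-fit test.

3

There are k = 5 categories and 1 parameter estimated from the data, so df = 5 − 1 − 1 = 3.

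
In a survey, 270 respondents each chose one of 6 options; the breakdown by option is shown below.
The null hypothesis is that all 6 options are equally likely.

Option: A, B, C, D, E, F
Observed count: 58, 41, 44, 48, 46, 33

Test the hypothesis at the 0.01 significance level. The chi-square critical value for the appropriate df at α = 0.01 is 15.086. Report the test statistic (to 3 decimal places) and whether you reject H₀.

7.556; do not reject

Expected count for each of the 6 categories: 270/6 = 45.
χ² = (58−45)²/45 + (41−45)²/45 + (44−45)²/45 + (48−45)²/45 + (46−45)²/45 + (33−45)²/45
   = 3.7556 + 0.3556 + 0.0222 + 0.2000 + 0.0222 + 3.2000
Sum = 7.556
df = 5. Since 7.556 < 15.086, we do not reject H₀.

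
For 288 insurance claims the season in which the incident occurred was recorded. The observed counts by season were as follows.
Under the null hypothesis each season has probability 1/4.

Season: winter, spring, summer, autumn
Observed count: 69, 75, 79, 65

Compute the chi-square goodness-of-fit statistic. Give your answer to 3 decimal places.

Expected count for each of the 4 categories: 288/4 = 72.
cat         O        E   (O−E)²/E
winter     69       72     0.1250
spring     75       72     0.1250
summer     79       72     0.6806
autumn     65       72     0.6806
Sum = 1.611

1.611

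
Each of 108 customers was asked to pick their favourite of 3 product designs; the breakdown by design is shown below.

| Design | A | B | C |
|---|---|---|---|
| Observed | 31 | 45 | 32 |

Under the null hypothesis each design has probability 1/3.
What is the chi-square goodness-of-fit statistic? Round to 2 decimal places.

3.39

Under H₀ each category has probability 1/3, so each expected count is 108/3 = 36.
A: (31 − 36)²/36 = 25/36 = 0.694
B: (45 − 36)²/36 = 81/36 = 2.250
C: (32 − 36)²/36 = 16/36 = 0.444
Sum = 3.39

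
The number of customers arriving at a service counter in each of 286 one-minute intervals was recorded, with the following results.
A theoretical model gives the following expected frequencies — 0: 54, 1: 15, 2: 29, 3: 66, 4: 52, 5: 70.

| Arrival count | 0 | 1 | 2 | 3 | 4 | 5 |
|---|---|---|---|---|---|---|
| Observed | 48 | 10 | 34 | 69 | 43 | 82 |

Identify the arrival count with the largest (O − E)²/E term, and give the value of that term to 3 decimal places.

0: (48 − 54)²/54 = 36/54 = 0.6667
1: (10 − 15)²/15 = 25/15 = 1.6667
2: (34 − 29)²/29 = 25/29 = 0.8621
3: (69 − 66)²/66 = 9/66 = 0.1364
4: (43 − 52)²/52 = 81/52 = 1.5577
5: (82 − 70)²/70 = 144/70 = 2.0571
The largest term is for 5: 2.057.

5, 2.057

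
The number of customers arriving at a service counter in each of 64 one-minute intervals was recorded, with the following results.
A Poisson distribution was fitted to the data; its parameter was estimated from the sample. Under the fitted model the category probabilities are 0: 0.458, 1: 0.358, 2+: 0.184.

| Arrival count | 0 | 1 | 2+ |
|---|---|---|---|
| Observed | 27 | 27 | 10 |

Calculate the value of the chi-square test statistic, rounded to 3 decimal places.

Expected counts E_i = n·p_i: 64×0.458 = 29.312, 64×0.358 = 22.912, 64×0.184 = 11.776.
cat         O        E   (O−E)²/E
0          27   29.312     0.1824
1          27   22.912     0.7294
2+         10   11.776     0.2678
Sum = 1.180

1.180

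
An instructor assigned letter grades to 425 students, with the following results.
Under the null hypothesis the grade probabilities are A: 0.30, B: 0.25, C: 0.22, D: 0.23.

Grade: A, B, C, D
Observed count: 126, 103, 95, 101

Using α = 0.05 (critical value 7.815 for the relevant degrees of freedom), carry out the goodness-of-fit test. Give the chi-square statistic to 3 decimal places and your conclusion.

0.249; do not reject

Expected counts E_i = n·p_i: 425×0.30 = 127.5, 425×0.25 = 106.25, 425×0.22 = 93.5, 425×0.23 = 97.75.
A: (126 − 127.5)²/127.5 = 2.25/127.5 = 0.0176
B: (103 − 106.25)²/106.25 = 10.5625/106.25 = 0.0994
C: (95 − 93.5)²/93.5 = 2.25/93.5 = 0.0241
D: (101 − 97.75)²/97.75 = 10.5625/97.75 = 0.1081
Sum = 0.249
df = 3. Since 0.249 < 7.815, we do not reject H₀.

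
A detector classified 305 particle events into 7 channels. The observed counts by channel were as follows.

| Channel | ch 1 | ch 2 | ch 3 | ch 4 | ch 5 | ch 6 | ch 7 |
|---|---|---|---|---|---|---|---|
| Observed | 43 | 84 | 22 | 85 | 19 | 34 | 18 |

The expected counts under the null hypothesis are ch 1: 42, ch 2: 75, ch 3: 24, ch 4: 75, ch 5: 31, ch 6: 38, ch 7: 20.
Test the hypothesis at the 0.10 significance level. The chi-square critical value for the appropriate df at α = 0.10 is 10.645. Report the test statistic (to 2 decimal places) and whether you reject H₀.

χ² = (43−42)²/42 + (84−75)²/75 + (22−24)²/24 + (85−75)²/75 + (19−31)²/31 + (34−38)²/38 + (18−20)²/20
   = 0.024 + 1.080 + 0.167 + 1.333 + 4.645 + 0.421 + 0.200
Sum = 7.87
df = 6. Since 7.87 < 10.645, we do not reject H₀.

7.87; do not reject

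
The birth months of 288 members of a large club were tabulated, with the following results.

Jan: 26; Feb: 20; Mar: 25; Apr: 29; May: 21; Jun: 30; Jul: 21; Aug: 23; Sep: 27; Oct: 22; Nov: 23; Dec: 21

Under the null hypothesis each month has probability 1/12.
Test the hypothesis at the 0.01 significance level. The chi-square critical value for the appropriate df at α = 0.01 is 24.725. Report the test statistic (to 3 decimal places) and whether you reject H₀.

Expected count for each of the 12 categories: 288/12 = 24.
Jan: (26 − 24)²/24 = 4/24 = 0.1667
Feb: (20 − 24)²/24 = 16/24 = 0.6667
Mar: (25 − 24)²/24 = 1/24 = 0.0417
Apr: (29 − 24)²/24 = 25/24 = 1.0417
May: (21 − 24)²/24 = 9/24 = 0.3750
Jun: (30 − 24)²/24 = 36/24 = 1.5000
Jul: (21 − 24)²/24 = 9/24 = 0.3750
Aug: (23 − 24)²/24 = 1/24 = 0.0417
Sep: (27 − 24)²/24 = 9/24 = 0.3750
Oct: (22 − 24)²/24 = 4/24 = 0.1667
Nov: (23 − 24)²/24 = 1/24 = 0.0417
Dec: (21 − 24)²/24 = 9/24 = 0.3750
Sum = 5.167
df = 11. Since 5.167 < 24.725, we do not reject H₀.

5.167; do not reject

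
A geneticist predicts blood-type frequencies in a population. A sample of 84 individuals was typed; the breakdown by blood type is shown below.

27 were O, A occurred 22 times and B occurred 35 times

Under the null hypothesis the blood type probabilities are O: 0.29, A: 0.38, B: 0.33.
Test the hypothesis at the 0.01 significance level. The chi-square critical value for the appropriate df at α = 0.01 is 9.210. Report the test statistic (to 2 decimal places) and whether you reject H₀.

5.28; do not reject

Expected counts E_i = n·p_i: 84×0.29 = 24.36, 84×0.38 = 31.92, 84×0.33 = 27.72.
χ² = (27−24.36)²/24.36 + (22−31.92)²/31.92 + (35−27.72)²/27.72
   = 0.286 + 3.083 + 1.912
Sum = 5.28
df = 2. Since 5.28 < 9.210, we do not reject H₀.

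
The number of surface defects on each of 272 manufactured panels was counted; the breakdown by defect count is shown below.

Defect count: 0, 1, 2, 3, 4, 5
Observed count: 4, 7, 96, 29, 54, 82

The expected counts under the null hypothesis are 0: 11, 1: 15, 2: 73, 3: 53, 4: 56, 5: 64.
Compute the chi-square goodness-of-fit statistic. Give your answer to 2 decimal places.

31.97

0: (4 − 11)²/11 = 49/11 = 4.455
1: (7 − 15)²/15 = 64/15 = 4.267
2: (96 − 73)²/73 = 529/73 = 7.247
3: (29 − 53)²/53 = 576/53 = 10.868
4: (54 − 56)²/56 = 4/56 = 0.071
5: (82 − 64)²/64 = 324/64 = 5.063
Sum = 31.97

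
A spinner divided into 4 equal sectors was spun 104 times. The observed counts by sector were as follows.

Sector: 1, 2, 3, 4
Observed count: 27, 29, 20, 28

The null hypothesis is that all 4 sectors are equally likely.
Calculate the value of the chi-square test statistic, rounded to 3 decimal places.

1.923

Under H₀ each category has probability 1/4, so each expected count is 104/4 = 26.
cat         O        E   (O−E)²/E
1          27       26     0.0385
2          29       26     0.3462
3          20       26     1.3846
4          28       26     0.1538
Sum = 1.923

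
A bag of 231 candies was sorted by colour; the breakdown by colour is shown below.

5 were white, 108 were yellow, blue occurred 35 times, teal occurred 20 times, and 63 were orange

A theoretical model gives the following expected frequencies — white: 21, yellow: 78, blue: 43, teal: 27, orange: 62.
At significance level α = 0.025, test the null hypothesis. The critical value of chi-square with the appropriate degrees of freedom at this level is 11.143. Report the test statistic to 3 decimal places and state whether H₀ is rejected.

27.048; reject

χ² = (5−21)²/21 + (108−78)²/78 + (35−43)²/43 + (20−27)²/27 + (63−62)²/62
   = 12.1905 + 11.5385 + 1.4884 + 1.8148 + 0.0161
Sum = 27.048
df = 4. Since 27.048 > 11.143, we reject H₀.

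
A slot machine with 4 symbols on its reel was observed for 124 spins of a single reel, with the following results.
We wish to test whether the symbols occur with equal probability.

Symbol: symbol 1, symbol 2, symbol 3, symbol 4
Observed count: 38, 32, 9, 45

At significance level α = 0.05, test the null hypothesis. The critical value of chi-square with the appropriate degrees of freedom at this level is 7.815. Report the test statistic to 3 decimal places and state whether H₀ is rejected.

23.548; reject

Expected count for each of the 4 categories: 124/4 = 31.
symbol 1: (38 − 31)²/31 = 49/31 = 1.5806
symbol 2: (32 − 31)²/31 = 1/31 = 0.0323
symbol 3: (9 − 31)²/31 = 484/31 = 15.6129
symbol 4: (45 − 31)²/31 = 196/31 = 6.3226
Sum = 23.548
df = 3. Since 23.548 > 7.815, we reject H₀.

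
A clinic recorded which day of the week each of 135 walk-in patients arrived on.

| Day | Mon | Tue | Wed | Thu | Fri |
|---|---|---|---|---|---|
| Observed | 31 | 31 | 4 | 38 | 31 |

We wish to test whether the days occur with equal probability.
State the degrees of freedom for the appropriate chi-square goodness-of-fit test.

There are k = 5 categories and no parameters were estimated from the data, so df = 5 − 1 = 4.

4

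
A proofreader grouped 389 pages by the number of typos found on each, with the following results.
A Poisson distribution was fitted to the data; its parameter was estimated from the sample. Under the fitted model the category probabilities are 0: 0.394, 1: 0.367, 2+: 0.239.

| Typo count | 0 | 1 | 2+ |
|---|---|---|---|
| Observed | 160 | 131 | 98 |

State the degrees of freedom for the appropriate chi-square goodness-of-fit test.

1

There are k = 3 categories and 1 parameter estimated from the data, so df = 3 − 1 − 1 = 1.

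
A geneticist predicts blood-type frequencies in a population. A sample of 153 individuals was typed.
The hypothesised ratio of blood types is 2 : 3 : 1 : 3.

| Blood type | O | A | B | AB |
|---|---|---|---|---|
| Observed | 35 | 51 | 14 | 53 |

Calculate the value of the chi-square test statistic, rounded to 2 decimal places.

0.64

Ratio total = 9. Expected counts: 153×2/9 = 34, 153×3/9 = 51, 153×1/9 = 17, 153×3/9 = 51.
cat         O        E   (O−E)²/E
O          35       34      0.029
A          51       51      0.000
B          14       17      0.529
AB         53       51      0.078
Sum = 0.64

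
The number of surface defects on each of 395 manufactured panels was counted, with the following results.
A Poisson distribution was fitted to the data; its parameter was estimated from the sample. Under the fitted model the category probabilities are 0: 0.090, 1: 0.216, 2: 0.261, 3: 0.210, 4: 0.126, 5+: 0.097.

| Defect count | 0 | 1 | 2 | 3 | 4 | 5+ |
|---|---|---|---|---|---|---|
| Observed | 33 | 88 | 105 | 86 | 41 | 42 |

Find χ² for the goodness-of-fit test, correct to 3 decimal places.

2.314

Expected counts E_i = n·p_i: 395×0.090 = 35.55, 395×0.216 = 85.32, 395×0.261 = 103.095, 395×0.210 = 82.95, 395×0.126 = 49.77, 395×0.097 = 38.315.
χ² = (33−35.55)²/35.55 + (88−85.32)²/85.32 + (105−103.095)²/103.095 + (86−82.95)²/82.95 + (41−49.77)²/49.77 + (42−38.315)²/38.315
   = 0.1829 + 0.0842 + 0.0352 + 0.1121 + 1.5454 + 0.3544
Sum = 2.314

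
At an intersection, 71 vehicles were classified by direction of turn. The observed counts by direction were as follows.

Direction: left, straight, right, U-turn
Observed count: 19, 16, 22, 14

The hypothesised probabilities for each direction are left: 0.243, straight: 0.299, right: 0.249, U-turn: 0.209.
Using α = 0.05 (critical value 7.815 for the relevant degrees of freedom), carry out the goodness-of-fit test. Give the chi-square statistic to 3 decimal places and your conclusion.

2.568; do not reject

Expected counts E_i = n·p_i: 71×0.243 = 17.253, 71×0.299 = 21.229, 71×0.249 = 17.679, 71×0.209 = 14.839.
left: (19 − 17.253)²/17.253 = 3.052009/17.253 = 0.1769
straight: (16 − 21.229)²/21.229 = 27.342441/21.229 = 1.2880
right: (22 − 17.679)²/17.679 = 18.671041/17.679 = 1.0561
U-turn: (14 − 14.839)²/14.839 = 0.703921/14.839 = 0.0474
Sum = 2.568
df = 3. Since 2.568 < 7.815, we do not reject H₀.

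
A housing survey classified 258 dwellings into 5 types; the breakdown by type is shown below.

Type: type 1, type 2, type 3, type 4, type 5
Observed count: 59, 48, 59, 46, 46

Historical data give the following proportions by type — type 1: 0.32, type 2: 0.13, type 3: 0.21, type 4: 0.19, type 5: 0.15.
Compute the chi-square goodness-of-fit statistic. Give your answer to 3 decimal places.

Expected counts E_i = n·p_i: 258×0.32 = 82.56, 258×0.13 = 33.54, 258×0.21 = 54.18, 258×0.19 = 49.02, 258×0.15 = 38.7.
χ² = (59−82.56)²/82.56 + (48−33.54)²/33.54 + (59−54.18)²/54.18 + (46−49.02)²/49.02 + (46−38.7)²/38.7
   = 6.7233 + 6.2341 + 0.4288 + 0.1861 + 1.3770
Sum = 14.949

14.949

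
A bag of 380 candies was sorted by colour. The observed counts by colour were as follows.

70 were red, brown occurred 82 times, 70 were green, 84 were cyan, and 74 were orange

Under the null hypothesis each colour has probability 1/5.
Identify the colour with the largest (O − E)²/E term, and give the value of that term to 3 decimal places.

Expected count for each of the 5 categories: 380/5 = 76.
red: (70 − 76)²/76 = 36/76 = 0.4737
brown: (82 − 76)²/76 = 36/76 = 0.4737
green: (70 − 76)²/76 = 36/76 = 0.4737
cyan: (84 − 76)²/76 = 64/76 = 0.8421
orange: (74 − 76)²/76 = 4/76 = 0.0526
The largest term is for cyan: 0.842.

cyan, 0.842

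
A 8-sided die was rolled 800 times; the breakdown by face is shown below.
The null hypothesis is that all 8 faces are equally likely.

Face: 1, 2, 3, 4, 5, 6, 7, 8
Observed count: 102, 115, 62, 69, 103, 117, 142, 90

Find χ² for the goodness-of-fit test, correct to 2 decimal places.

Expected count for each of the 8 categories: 800/8 = 100.
cat         O        E   (O−E)²/E
1         102      100      0.040
2         115      100      2.250
3          62      100     14.440
4          69      100      9.610
5         103      100      0.090
6         117      100      2.890
7         142      100     17.640
8          90      100      1.000
Sum = 47.96

47.96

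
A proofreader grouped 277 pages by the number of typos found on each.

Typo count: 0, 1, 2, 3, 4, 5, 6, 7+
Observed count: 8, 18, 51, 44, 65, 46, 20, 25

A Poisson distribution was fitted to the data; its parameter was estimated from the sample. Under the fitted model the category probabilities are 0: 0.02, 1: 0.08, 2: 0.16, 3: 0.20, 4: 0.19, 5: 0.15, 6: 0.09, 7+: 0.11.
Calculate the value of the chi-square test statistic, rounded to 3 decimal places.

10.567

Expected counts E_i = n·p_i: 277×0.02 = 5.54, 277×0.08 = 22.16, 277×0.16 = 44.32, 277×0.20 = 55.4, 277×0.19 = 52.63, 277×0.15 = 41.55, 277×0.09 = 24.93, 277×0.11 = 30.47.
0: (8 − 5.54)²/5.54 = 6.0516/5.54 = 1.0923
1: (18 − 22.16)²/22.16 = 17.3056/22.16 = 0.7809
2: (51 − 44.32)²/44.32 = 44.6224/44.32 = 1.0068
3: (44 − 55.4)²/55.4 = 129.96/55.4 = 2.3458
4: (65 − 52.63)²/52.63 = 153.0169/52.63 = 2.9074
5: (46 − 41.55)²/41.55 = 19.8025/41.55 = 0.4766
6: (20 − 24.93)²/24.93 = 24.3049/24.93 = 0.9749
7+: (25 − 30.47)²/30.47 = 29.9209/30.47 = 0.9820
Sum = 10.567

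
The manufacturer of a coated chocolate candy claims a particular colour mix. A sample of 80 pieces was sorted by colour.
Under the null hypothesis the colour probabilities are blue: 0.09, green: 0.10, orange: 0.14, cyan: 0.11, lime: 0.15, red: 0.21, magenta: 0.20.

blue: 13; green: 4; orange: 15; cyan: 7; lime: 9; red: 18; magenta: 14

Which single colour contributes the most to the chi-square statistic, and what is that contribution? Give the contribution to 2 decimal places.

blue, 4.67

Expected counts E_i = n·p_i: 80×0.09 = 7.2, 80×0.10 = 8, 80×0.14 = 11.2, 80×0.11 = 8.8, 80×0.15 = 12, 80×0.21 = 16.8, 80×0.20 = 16.
blue: (13 − 7.2)²/7.2 = 33.64/7.2 = 4.672
green: (4 − 8)²/8 = 16/8 = 2.000
orange: (15 − 11.2)²/11.2 = 14.44/11.2 = 1.289
cyan: (7 − 8.8)²/8.8 = 3.24/8.8 = 0.368
lime: (9 − 12)²/12 = 9/12 = 0.750
red: (18 − 16.8)²/16.8 = 1.44/16.8 = 0.086
magenta: (14 − 16)²/16 = 4/16 = 0.250
The largest term is for blue: 4.67.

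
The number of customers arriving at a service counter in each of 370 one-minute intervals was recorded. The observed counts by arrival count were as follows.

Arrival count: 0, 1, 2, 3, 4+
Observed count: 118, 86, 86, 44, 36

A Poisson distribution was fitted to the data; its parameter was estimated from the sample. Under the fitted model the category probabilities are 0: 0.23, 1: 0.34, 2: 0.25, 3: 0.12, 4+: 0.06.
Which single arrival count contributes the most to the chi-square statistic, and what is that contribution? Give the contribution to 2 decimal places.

0, 12.72

Expected counts E_i = n·p_i: 370×0.23 = 85.1, 370×0.34 = 125.8, 370×0.25 = 92.5, 370×0.12 = 44.4, 370×0.06 = 22.2.
0: (118 − 85.1)²/85.1 = 1082.41/85.1 = 12.719
1: (86 − 125.8)²/125.8 = 1584.04/125.8 = 12.592
2: (86 − 92.5)²/92.5 = 42.25/92.5 = 0.457
3: (44 − 44.4)²/44.4 = 0.16/44.4 = 0.004
4+: (36 − 22.2)²/22.2 = 190.44/22.2 = 8.578
The largest term is for 0: 12.72.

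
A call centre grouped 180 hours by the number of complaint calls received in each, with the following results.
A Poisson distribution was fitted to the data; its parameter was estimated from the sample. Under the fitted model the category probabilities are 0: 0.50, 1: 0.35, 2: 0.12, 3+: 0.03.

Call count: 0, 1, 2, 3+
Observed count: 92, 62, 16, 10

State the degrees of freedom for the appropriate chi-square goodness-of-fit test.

There are k = 4 categories and 1 parameter estimated from the data, so df = 4 − 1 − 1 = 2.

2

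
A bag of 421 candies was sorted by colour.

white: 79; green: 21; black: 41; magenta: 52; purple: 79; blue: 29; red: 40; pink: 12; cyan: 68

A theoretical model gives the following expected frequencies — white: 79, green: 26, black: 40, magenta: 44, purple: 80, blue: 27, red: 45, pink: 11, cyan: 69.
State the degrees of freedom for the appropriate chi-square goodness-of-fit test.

8

There are k = 9 categories and no parameters were estimated from the data, so df = 9 − 1 = 8.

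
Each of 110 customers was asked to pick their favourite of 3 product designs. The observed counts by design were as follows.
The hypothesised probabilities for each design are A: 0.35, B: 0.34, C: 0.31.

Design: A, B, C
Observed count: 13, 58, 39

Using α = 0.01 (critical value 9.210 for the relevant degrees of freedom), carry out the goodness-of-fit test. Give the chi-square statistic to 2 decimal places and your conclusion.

Expected counts E_i = n·p_i: 110×0.35 = 38.5, 110×0.34 = 37.4, 110×0.31 = 34.1.
A: (13 − 38.5)²/38.5 = 650.25/38.5 = 16.890
B: (58 − 37.4)²/37.4 = 424.36/37.4 = 11.347
C: (39 − 34.1)²/34.1 = 24.01/34.1 = 0.704
Sum = 28.94
df = 2. Since 28.94 > 9.210, we reject H₀.

28.94; reject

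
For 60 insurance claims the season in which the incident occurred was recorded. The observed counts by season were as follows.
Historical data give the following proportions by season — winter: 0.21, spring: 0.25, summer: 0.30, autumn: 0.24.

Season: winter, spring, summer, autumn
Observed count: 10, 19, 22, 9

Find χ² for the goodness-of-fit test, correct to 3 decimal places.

4.517

Expected counts E_i = n·p_i: 60×0.21 = 12.6, 60×0.25 = 15, 60×0.30 = 18, 60×0.24 = 14.4.
winter: (10 − 12.6)²/12.6 = 6.76/12.6 = 0.5365
spring: (19 − 15)²/15 = 16/15 = 1.0667
summer: (22 − 18)²/18 = 16/18 = 0.8889
autumn: (9 − 14.4)²/14.4 = 29.16/14.4 = 2.0250
Sum = 4.517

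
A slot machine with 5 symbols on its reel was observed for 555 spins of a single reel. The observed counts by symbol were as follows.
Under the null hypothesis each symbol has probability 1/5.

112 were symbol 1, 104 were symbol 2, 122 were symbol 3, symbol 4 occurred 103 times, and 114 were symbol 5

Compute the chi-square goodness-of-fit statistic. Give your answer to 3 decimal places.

Under H₀ each category has probability 1/5, so each expected count is 555/5 = 111.
cat           O        E   (O−E)²/E
symbol 1    112      111     0.0090
symbol 2    104      111     0.4414
symbol 3    122      111     1.0901
symbol 4    103      111     0.5766
symbol 5    114      111     0.0811
Sum = 2.198

2.198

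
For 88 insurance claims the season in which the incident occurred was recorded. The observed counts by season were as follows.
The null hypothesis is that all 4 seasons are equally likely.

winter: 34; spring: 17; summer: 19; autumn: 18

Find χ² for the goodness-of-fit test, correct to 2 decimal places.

Under H₀ each category has probability 1/4, so each expected count is 88/4 = 22.
winter: (34 − 22)²/22 = 144/22 = 6.545
spring: (17 − 22)²/22 = 25/22 = 1.136
summer: (19 − 22)²/22 = 9/22 = 0.409
autumn: (18 − 22)²/22 = 16/22 = 0.727
Sum = 8.82

8.82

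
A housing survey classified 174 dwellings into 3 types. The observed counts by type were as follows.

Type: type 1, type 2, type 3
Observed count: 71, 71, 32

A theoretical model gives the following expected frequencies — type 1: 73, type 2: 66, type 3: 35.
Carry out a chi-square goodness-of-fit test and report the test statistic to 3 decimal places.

χ² = (71−73)²/73 + (71−66)²/66 + (32−35)²/35
   = 0.0548 + 0.3788 + 0.2571
Sum = 0.691

0.691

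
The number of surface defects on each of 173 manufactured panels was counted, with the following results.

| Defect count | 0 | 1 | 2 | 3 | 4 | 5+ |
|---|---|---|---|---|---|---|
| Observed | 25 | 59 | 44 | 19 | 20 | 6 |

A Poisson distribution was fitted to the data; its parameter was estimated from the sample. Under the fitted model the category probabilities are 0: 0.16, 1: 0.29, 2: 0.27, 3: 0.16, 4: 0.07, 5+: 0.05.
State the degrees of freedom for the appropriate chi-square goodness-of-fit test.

4

There are k = 6 categories and 1 parameter estimated from the data, so df = 6 − 1 − 1 = 4.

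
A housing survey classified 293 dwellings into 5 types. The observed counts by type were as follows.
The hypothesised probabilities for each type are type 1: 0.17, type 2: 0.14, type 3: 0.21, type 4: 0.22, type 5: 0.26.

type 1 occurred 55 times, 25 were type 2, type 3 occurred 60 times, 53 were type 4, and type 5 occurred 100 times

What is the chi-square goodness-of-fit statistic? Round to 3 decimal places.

Expected counts E_i = n·p_i: 293×0.17 = 49.81, 293×0.14 = 41.02, 293×0.21 = 61.53, 293×0.22 = 64.46, 293×0.26 = 76.18.
χ² = (55−49.81)²/49.81 + (25−41.02)²/41.02 + (60−61.53)²/61.53 + (53−64.46)²/64.46 + (100−76.18)²/76.18
   = 0.5408 + 6.2565 + 0.0380 + 2.0374 + 7.4480
Sum = 16.321

16.321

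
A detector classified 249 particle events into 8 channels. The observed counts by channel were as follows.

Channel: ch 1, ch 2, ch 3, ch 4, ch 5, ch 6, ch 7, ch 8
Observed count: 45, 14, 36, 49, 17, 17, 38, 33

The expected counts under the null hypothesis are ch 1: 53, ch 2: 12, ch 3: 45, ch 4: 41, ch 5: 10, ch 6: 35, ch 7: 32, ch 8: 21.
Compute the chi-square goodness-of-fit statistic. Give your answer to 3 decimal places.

χ² = (45−53)²/53 + (14−12)²/12 + (36−45)²/45 + (49−41)²/41 + (17−10)²/10 + (17−35)²/35 + (38−32)²/32 + (33−21)²/21
   = 1.2075 + 0.3333 + 1.8000 + 1.5610 + 4.9000 + 9.2571 + 1.1250 + 6.8571
Sum = 27.041

27.041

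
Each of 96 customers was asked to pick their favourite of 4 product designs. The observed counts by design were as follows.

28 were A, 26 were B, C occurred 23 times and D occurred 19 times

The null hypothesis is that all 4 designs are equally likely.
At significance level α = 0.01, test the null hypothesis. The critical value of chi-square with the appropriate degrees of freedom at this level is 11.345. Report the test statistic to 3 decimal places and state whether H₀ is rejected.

Expected count for each of the 4 categories: 96/4 = 24.
χ² = (28−24)²/24 + (26−24)²/24 + (23−24)²/24 + (19−24)²/24
   = 0.6667 + 0.1667 + 0.0417 + 1.0417
Sum = 1.917
df = 3. Since 1.917 < 11.345, we do not reject H₀.

1.917; do not reject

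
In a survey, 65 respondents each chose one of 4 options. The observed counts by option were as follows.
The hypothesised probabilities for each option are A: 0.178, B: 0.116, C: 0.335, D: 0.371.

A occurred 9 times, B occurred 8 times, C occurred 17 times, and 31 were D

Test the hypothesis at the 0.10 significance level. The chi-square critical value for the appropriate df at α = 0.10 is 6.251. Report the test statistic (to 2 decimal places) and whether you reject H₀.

Expected counts E_i = n·p_i: 65×0.178 = 11.57, 65×0.116 = 7.54, 65×0.335 = 21.775, 65×0.371 = 24.115.
cat         O        E   (O−E)²/E
A           9    11.57      0.571
B           8     7.54      0.028
C          17   21.775      1.047
D          31   24.115      1.966
Sum = 3.61
df = 3. Since 3.61 < 6.251, we do not reject H₀.

3.61; do not reject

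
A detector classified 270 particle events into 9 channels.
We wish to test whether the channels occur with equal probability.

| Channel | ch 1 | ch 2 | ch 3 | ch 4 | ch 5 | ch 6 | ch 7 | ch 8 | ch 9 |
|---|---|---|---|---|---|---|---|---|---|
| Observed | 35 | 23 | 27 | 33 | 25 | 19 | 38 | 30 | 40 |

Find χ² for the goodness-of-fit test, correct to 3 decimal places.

13.400

Expected count for each of the 9 categories: 270/9 = 30.
ch 1: (35 − 30)²/30 = 25/30 = 0.8333
ch 2: (23 − 30)²/30 = 49/30 = 1.6333
ch 3: (27 − 30)²/30 = 9/30 = 0.3000
ch 4: (33 − 30)²/30 = 9/30 = 0.3000
ch 5: (25 − 30)²/30 = 25/30 = 0.8333
ch 6: (19 − 30)²/30 = 121/30 = 4.0333
ch 7: (38 − 30)²/30 = 64/30 = 2.1333
ch 8: (30 − 30)²/30 = 0/30 = 0.0000
ch 9: (40 − 30)²/30 = 100/30 = 3.3333
Sum = 13.400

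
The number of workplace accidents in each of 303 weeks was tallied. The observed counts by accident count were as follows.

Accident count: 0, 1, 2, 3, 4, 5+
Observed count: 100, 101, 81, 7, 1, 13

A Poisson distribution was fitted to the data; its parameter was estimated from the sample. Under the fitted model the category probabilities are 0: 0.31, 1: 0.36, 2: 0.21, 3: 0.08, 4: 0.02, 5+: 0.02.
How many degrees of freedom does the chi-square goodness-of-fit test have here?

4

There are k = 6 categories and 1 parameter estimated from the data, so df = 6 − 1 − 1 = 4.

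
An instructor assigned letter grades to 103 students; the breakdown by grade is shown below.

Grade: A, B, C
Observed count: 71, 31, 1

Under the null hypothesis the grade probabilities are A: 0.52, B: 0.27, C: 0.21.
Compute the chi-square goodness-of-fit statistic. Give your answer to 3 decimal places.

25.721

Expected counts E_i = n·p_i: 103×0.52 = 53.56, 103×0.27 = 27.81, 103×0.21 = 21.63.
A: (71 − 53.56)²/53.56 = 304.1536/53.56 = 5.6787
B: (31 − 27.81)²/27.81 = 10.1761/27.81 = 0.3659
C: (1 − 21.63)²/21.63 = 425.5969/21.63 = 19.6762
Sum = 25.721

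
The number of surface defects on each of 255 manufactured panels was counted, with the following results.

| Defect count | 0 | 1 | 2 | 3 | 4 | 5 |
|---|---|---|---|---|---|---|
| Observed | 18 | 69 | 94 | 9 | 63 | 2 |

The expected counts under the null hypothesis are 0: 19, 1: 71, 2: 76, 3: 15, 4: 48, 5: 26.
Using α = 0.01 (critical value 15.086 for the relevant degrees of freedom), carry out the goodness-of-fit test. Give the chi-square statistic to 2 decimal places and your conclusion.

33.61; reject

χ² = (18−19)²/19 + (69−71)²/71 + (94−76)²/76 + (9−15)²/15 + (63−48)²/48 + (2−26)²/26
   = 0.053 + 0.056 + 4.263 + 2.400 + 4.688 + 22.154
Sum = 33.61
df = 5. Since 33.61 > 15.086, we reject H₀.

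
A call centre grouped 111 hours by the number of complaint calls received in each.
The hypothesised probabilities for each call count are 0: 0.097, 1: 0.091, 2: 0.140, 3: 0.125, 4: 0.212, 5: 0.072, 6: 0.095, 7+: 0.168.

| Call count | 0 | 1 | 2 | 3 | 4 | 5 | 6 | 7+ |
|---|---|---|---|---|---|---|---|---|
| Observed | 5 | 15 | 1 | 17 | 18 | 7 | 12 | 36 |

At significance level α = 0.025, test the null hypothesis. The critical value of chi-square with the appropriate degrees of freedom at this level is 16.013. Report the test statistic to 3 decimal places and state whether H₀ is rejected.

37.544; reject

Expected counts E_i = n·p_i: 111×0.097 = 10.767, 111×0.091 = 10.101, 111×0.140 = 15.54, 111×0.125 = 13.875, 111×0.212 = 23.532, 111×0.072 = 7.992, 111×0.095 = 10.545, 111×0.168 = 18.648.
χ² = (5−10.767)²/10.767 + (15−10.101)²/10.101 + (1−15.54)²/15.54 + (17−13.875)²/13.875 + (18−23.532)²/23.532 + (7−7.992)²/7.992 + (12−10.545)²/10.545 + (36−18.648)²/18.648
   = 3.0889 + 2.3760 + 13.6044 + 0.7038 + 1.3005 + 0.1231 + 0.2008 + 16.1461
Sum = 37.544
df = 7. Since 37.544 > 16.013, we reject H₀.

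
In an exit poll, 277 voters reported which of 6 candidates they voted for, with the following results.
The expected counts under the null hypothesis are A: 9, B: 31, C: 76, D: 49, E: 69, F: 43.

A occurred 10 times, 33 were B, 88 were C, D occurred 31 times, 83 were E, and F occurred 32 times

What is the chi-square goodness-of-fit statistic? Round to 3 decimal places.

cat         O        E   (O−E)²/E
A          10        9     0.1111
B          33       31     0.1290
C          88       76     1.8947
D          31       49     6.6122
E          83       69     2.8406
F          32       43     2.8140
Sum = 14.402

14.402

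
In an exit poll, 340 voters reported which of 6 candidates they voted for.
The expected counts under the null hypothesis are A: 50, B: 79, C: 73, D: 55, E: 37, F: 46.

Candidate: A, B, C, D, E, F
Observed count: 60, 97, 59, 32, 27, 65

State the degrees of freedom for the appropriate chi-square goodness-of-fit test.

There are k = 6 categories and no parameters were estimated from the data, so df = 6 − 1 = 5.

5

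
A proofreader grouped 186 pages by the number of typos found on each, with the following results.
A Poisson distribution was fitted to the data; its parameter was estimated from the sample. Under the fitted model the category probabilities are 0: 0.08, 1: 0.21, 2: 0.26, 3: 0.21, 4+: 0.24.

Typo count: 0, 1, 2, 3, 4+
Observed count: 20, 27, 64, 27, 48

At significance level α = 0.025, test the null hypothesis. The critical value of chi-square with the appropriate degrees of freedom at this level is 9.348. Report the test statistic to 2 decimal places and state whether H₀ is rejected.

Expected counts E_i = n·p_i: 186×0.08 = 14.88, 186×0.21 = 39.06, 186×0.26 = 48.36, 186×0.21 = 39.06, 186×0.24 = 44.64.
cat         O        E   (O−E)²/E
0          20    14.88      1.762
1          27    39.06      3.724
2          64    48.36      5.058
3          27    39.06      3.724
4+         48    44.64      0.253
Sum = 14.52
df = 3. Since 14.52 > 9.348, we reject H₀.

14.52; reject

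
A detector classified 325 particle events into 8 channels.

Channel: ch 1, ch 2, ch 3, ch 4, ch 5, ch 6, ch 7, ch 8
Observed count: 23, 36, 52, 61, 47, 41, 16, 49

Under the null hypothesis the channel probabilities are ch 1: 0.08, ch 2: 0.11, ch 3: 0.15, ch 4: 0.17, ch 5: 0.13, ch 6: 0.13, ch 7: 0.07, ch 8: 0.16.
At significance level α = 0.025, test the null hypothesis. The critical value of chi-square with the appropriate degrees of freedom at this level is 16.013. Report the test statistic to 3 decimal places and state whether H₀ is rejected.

Expected counts E_i = n·p_i: 325×0.08 = 26, 325×0.11 = 35.75, 325×0.15 = 48.75, 325×0.17 = 55.25, 325×0.13 = 42.25, 325×0.13 = 42.25, 325×0.07 = 22.75, 325×0.16 = 52.
cat         O        E   (O−E)²/E
ch 1       23       26     0.3462
ch 2       36    35.75     0.0017
ch 3       52    48.75     0.2167
ch 4       61    55.25     0.5984
ch 5       47    42.25     0.5340
ch 6       41    42.25     0.0370
ch 7       16    22.75     2.0027
ch 8       49       52     0.1731
Sum = 3.910
df = 7. Since 3.910 < 16.013, we do not reject H₀.

3.910; do not reject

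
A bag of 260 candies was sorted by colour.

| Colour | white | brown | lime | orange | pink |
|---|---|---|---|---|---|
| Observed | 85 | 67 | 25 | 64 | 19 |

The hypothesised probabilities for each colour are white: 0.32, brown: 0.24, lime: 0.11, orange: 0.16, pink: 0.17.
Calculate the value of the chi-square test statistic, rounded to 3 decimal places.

27.260

Expected counts E_i = n·p_i: 260×0.32 = 83.2, 260×0.24 = 62.4, 260×0.11 = 28.6, 260×0.16 = 41.6, 260×0.17 = 44.2.
χ² = (85−83.2)²/83.2 + (67−62.4)²/62.4 + (25−28.6)²/28.6 + (64−41.6)²/41.6 + (19−44.2)²/44.2
   = 0.0389 + 0.3391 + 0.4531 + 12.0615 + 14.3674
Sum = 27.260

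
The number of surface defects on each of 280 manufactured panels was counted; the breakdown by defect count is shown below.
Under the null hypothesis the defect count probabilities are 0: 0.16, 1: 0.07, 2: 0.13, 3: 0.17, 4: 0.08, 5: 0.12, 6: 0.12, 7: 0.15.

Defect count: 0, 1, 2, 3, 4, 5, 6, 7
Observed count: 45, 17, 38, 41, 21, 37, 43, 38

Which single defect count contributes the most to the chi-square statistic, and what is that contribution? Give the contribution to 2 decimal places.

Expected counts E_i = n·p_i: 280×0.16 = 44.8, 280×0.07 = 19.6, 280×0.13 = 36.4, 280×0.17 = 47.6, 280×0.08 = 22.4, 280×0.12 = 33.6, 280×0.12 = 33.6, 280×0.15 = 42.
χ² = (45−44.8)²/44.8 + (17−19.6)²/19.6 + (38−36.4)²/36.4 + (41−47.6)²/47.6 + (21−22.4)²/22.4 + (37−33.6)²/33.6 + (43−33.6)²/33.6 + (38−42)²/42
   = 0.001 + 0.345 + 0.070 + 0.915 + 0.088 + 0.344 + 2.630 + 0.381
The largest term is for 6: 2.63.

6, 2.63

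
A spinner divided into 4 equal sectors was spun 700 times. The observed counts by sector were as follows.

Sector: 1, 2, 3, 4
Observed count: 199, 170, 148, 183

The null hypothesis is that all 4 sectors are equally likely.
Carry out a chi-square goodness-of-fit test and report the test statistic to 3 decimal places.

7.966

Under H₀ each category has probability 1/4, so each expected count is 700/4 = 175.
1: (199 − 175)²/175 = 576/175 = 3.2914
2: (170 − 175)²/175 = 25/175 = 0.1429
3: (148 − 175)²/175 = 729/175 = 4.1657
4: (183 − 175)²/175 = 64/175 = 0.3657
Sum = 7.966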